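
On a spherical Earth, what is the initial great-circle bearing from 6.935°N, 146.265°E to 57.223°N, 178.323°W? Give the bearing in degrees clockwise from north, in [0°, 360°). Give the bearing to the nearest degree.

22°

Δλ = -178.323 − 146.265 = -324.588°; wrapped into (−180°, 180°]: 35.412°.
θ = atan2( sin Δλ · cos φ₂ , cos φ₁ · sin φ₂ − sin φ₁ · cos φ₂ · cos Δλ )
  = atan2(0.31370, 0.78136) = 21.874° → normalised to [0°, 360°): 21.874°.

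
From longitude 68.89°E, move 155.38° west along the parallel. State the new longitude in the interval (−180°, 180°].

Start at +68.89°; shift −155.38° → -86.49°.
-86.49° already lies in (−180°, 180°].

86.49°W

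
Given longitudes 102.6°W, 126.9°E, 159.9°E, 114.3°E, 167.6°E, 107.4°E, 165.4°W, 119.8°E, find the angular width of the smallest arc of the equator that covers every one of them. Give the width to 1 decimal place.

150.0°

Sort the longitudes: -165.4°, -102.6°, +107.4°, +114.3°, +119.8°, +126.9°, +159.9°, +167.6°.
Eastward gaps between consecutive values (wrapping around): 62.8°, 210.0°, 6.9°, 5.5°, 7.1°, 33.0°, 7.7°, 27.0°.
Largest gap = 210.0° ⇒ minimal covering band is its complement: 360° − 210.0° = 150.0°.
Band runs from +107.4° eastward to -102.6°, crossing the antimeridian.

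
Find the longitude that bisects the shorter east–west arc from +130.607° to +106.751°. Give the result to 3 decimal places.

Signed shortest Δλ from +130.607° to +106.751° is -23.856°.
Midpoint longitude = +130.607° + (-23.856°)/2 = +130.607° − 11.928° = +118.679°.

+118.679°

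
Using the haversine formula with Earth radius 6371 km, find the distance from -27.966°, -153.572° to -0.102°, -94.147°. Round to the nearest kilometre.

Δλ = -94.147 − -153.572 = 59.425°.
Δφ = -0.102 − -27.966 = 27.864°.
a = sin²(Δφ/2) + cos φ₁ · cos φ₂ · sin²(Δλ/2) = 0.274950.
c = 2·atan2(√a, √(1−a)) = 1.10392 rad → d = 6371·c ≈ 7033.06 km.

7033 km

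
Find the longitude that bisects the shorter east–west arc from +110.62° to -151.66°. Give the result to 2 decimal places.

Signed shortest Δλ from +110.62° to -151.66° is +97.72°.
Midpoint longitude = +110.62° + (+97.72°)/2 = +110.62° + 48.86° = +159.48°.
(The naïve average (+110.62 + -151.66)/2 = -20.52° is on the wrong side of the globe.)

+159.48°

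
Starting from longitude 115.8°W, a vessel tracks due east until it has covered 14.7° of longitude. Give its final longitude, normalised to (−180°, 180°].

Start at -115.8°; shift +14.7° → -101.1°.
-101.1° already lies in (−180°, 180°].

101.1°W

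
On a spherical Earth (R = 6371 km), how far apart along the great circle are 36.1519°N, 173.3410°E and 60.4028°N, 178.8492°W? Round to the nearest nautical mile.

Δλ = -178.8492 − 173.3410 = -352.1902°; wrapped into (−180°, 180°]: 7.8098°.
Δφ = 60.4028 − 36.1519 = 24.2509°.
a = sin²(Δφ/2) + cos φ₁ · cos φ₂ · sin²(Δλ/2) = 0.045972.
c = 2·atan2(√a, √(1−a)) = 0.43218 rad → d = 6371·c ≈ 2753.39 km ≈ 1486.71 nmi.

1487 nmi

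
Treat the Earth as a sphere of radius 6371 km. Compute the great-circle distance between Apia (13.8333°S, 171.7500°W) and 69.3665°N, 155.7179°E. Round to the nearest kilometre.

Δλ = 155.7179 − -171.7500 = 327.4679°; wrapped into (−180°, 180°]: -32.5321°.
Δφ = 69.3665 − -13.8333 = 83.1998°.
a = sin²(Δφ/2) + cos φ₁ · cos φ₂ · sin²(Δλ/2) = 0.467641.
c = 2·atan2(√a, √(1−a)) = 1.50603 rad → d = 6371·c ≈ 9594.94 km.

9595 km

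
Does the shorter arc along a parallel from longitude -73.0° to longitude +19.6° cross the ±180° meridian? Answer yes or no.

No

Signed shortest Δλ = ((19.6 − -73.0 + 180) mod 360) − 180 = 92.6°.
Going east by 92.6° from -73.0° reaches +19.6° without touching 180°.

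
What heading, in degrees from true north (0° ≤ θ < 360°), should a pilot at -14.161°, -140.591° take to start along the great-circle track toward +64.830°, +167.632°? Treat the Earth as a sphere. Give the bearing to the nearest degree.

Δλ = 167.632 − -140.591 = 308.223°; wrapped into (−180°, 180°]: -51.777°.
θ = atan2( sin Δλ · cos φ₂ , cos φ₁ · sin φ₂ − sin φ₁ · cos φ₂ · cos Δλ )
  = atan2(-0.33412, 0.94193) = -19.531° → normalised to [0°, 360°): 340.469°.

340°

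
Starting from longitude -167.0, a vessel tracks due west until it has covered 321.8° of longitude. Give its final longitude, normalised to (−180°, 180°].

-128.8°

Start at -167.0°; shift −321.8° → -488.8°.
-488.8° lies outside (−180°, 180°]; add 360° → -128.8°.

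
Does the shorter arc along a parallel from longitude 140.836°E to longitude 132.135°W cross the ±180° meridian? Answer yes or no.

Yes

Naïve |-132.135 − 140.836| = 272.971° > 180°, so the shorter arc goes the other way round — across 180°.
Signed shortest Δλ = ((-132.135 − 140.836 + 180) mod 360) − 180 = 87.029°.
Going east by 87.029° from +140.836° passes through 180° before reaching -132.135°.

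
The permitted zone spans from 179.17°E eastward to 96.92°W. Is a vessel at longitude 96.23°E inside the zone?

No

Band width going east from +179.17° to -96.92°: ((-96.92 − 179.17) mod 360) = 83.91°.
Offset of +96.23° east of the west edge: ((96.23 − 179.17) mod 360) = 277.06°.
277.06° > 83.91° ⇒ outside.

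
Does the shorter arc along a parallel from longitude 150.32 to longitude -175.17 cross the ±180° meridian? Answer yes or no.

Yes

Naïve |-175.17 − 150.32| = 325.49° > 180°, so the shorter arc goes the other way round — across 180°.
Signed shortest Δλ = ((-175.17 − 150.32 + 180) mod 360) − 180 = 34.51°.
Going east by 34.51° from +150.32° passes through 180° before reaching -175.17°.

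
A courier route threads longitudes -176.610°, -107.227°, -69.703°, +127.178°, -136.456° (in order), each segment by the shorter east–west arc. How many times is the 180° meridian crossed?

Leg 1: -176.610° → -107.227°, shortest Δλ = 69.383° (east) — does not cross 180°.
Leg 2: -107.227° → -69.703°, shortest Δλ = 37.524° (east) — does not cross 180°.
Leg 3: -69.703° → +127.178°, shortest Δλ = -163.119° (west) — crosses 180°.
Leg 4: +127.178° → -136.456°, shortest Δλ = 96.366° (east) — crosses 180°.
Total crossings: 2.

2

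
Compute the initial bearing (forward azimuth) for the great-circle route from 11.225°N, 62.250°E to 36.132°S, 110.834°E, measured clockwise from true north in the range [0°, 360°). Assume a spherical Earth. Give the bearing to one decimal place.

Δλ = 110.834 − 62.250 = 48.584°.
θ = atan2( sin Δλ · cos φ₂ , cos φ₁ · sin φ₂ − sin φ₁ · cos φ₂ · cos Δλ )
  = atan2(0.60569, -0.68237) = 138.407° → normalised to [0°, 360°): 138.407°.

138.4°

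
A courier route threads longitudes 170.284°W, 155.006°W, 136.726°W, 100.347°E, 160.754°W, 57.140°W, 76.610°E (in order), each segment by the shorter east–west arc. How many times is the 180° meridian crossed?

Leg 1: -170.284° → -155.006°, shortest Δλ = 15.278° (east) — does not cross 180°.
Leg 2: -155.006° → -136.726°, shortest Δλ = 18.28° (east) — does not cross 180°.
Leg 3: -136.726° → +100.347°, shortest Δλ = -122.927° (west) — crosses 180°.
Leg 4: +100.347° → -160.754°, shortest Δλ = 98.899° (east) — crosses 180°.
Leg 5: -160.754° → -57.140°, shortest Δλ = 103.614° (east) — does not cross 180°.
Leg 6: -57.140° → +76.610°, shortest Δλ = 133.75° (east) — does not cross 180°.
Total crossings: 2.

2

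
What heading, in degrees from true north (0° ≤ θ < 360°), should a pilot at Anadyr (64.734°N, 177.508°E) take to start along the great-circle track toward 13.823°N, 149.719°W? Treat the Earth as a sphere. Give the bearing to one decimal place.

140.4°

Δλ = -149.719 − 177.508 = -327.227°; wrapped into (−180°, 180°]: 32.773°.
θ = atan2( sin Δλ · cos φ₂ , cos φ₁ · sin φ₂ − sin φ₁ · cos φ₂ · cos Δλ )
  = atan2(0.52563, -0.63639) = 140.444° → normalised to [0°, 360°): 140.444°.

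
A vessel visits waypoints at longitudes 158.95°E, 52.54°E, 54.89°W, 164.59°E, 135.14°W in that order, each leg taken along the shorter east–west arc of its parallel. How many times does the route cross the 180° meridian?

Leg 1: +158.95° → +52.54°, shortest Δλ = -106.41° (west) — does not cross 180°.
Leg 2: +52.54° → -54.89°, shortest Δλ = -107.43° (west) — does not cross 180°.
Leg 3: -54.89° → +164.59°, shortest Δλ = -140.52° (west) — crosses 180°.
Leg 4: +164.59° → -135.14°, shortest Δλ = 60.27° (east) — crosses 180°.
Total crossings: 2.

2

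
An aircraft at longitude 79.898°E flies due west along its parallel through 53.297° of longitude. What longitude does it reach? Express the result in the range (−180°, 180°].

26.601°E

Start at +79.898°; shift −53.297° → +26.601°.
+26.601° already lies in (−180°, 180°].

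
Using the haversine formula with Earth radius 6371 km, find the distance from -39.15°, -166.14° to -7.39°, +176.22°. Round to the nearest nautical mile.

2132 nmi

Δλ = 176.22 − -166.14 = 342.36°; wrapped into (−180°, 180°]: -17.64°.
Δφ = -7.39 − -39.15 = 31.76°.
a = sin²(Δφ/2) + cos φ₁ · cos φ₂ · sin²(Δλ/2) = 0.092951.
c = 2·atan2(√a, √(1−a)) = 0.61962 rad → d = 6371·c ≈ 3947.60 km ≈ 2131.53 nmi.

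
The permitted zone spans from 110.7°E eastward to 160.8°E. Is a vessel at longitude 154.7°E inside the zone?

Band width going east from +110.7° to +160.8°: ((160.8 − 110.7) mod 360) = 50.1°.
Offset of +154.7° east of the west edge: ((154.7 − 110.7) mod 360) = 44.0°.
44.0° ≤ 50.1° ⇒ inside.

Yes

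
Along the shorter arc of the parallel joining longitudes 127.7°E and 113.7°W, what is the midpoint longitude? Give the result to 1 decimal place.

Signed shortest Δλ from +127.7° to -113.7° is +118.6°.
Midpoint longitude = +127.7° + (+118.6°)/2 = +127.7° + 59.3° = +187.0°.
Normalise into (−180°, 180°]: -173.0°.
(The naïve average (+127.7 + -113.7)/2 = 7.0° is on the wrong side of the globe.)

173.0°W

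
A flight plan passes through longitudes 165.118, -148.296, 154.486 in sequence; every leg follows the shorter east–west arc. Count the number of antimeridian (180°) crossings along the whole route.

Leg 1: +165.118° → -148.296°, shortest Δλ = 46.586° (east) — crosses 180°.
Leg 2: -148.296° → +154.486°, shortest Δλ = -57.218° (west) — crosses 180°.
Total crossings: 2.

2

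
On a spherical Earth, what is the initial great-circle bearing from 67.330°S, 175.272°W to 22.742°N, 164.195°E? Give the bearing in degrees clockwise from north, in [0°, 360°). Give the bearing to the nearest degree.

Δλ = 164.195 − -175.272 = 339.467°; wrapped into (−180°, 180°]: -20.533°.
θ = atan2( sin Δλ · cos φ₂ , cos φ₁ · sin φ₂ − sin φ₁ · cos φ₂ · cos Δλ )
  = atan2(-0.32348, 0.94594) = -18.879° → normalised to [0°, 360°): 341.121°.

341°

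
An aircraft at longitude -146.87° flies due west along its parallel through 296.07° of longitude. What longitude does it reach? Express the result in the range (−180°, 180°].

Start at -146.87°; shift −296.07° → -442.94°.
-442.94° lies outside (−180°, 180°]; add 360° → -82.94°.

-82.94°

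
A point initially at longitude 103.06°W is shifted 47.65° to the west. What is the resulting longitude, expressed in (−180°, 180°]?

150.71°W

Start at -103.06°; shift −47.65° → -150.71°.
-150.71° already lies in (−180°, 180°].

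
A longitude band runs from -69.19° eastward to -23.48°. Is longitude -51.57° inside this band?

Yes

Band width going east from -69.19° to -23.48°: ((-23.48 − -69.19) mod 360) = 45.71°.
Offset of -51.57° east of the west edge: ((-51.57 − -69.19) mod 360) = 17.62°.
17.62° ≤ 45.71° ⇒ inside.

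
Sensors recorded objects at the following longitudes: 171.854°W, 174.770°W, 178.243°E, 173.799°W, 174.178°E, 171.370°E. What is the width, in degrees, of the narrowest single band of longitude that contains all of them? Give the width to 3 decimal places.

Sort the longitudes: -174.770°, -173.799°, -171.854°, +171.370°, +174.178°, +178.243°.
Eastward gaps between consecutive values (wrapping around): 0.971°, 1.945°, 343.224°, 2.808°, 4.065°, 6.987°.
Largest gap = 343.224° ⇒ minimal covering band is its complement: 360° − 343.224° = 16.776°.
Band runs from +171.370° eastward to -171.854°, crossing the antimeridian.

16.776°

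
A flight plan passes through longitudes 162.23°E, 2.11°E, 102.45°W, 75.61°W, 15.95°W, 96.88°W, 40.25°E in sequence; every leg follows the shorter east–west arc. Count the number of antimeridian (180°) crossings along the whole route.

Leg 1: +162.23° → +2.11°, shortest Δλ = -160.12° (west) — does not cross 180°.
Leg 2: +2.11° → -102.45°, shortest Δλ = -104.56° (west) — does not cross 180°.
Leg 3: -102.45° → -75.61°, shortest Δλ = 26.84° (east) — does not cross 180°.
Leg 4: -75.61° → -15.95°, shortest Δλ = 59.66° (east) — does not cross 180°.
Leg 5: -15.95° → -96.88°, shortest Δλ = -80.93° (west) — does not cross 180°.
Leg 6: -96.88° → +40.25°, shortest Δλ = 137.13° (east) — does not cross 180°.
Total crossings: 0.

0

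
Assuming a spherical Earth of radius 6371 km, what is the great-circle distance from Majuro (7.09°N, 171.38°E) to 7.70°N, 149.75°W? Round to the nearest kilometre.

Δλ = -149.75 − 171.38 = -321.13°; wrapped into (−180°, 180°]: 38.87°.
Δφ = 7.70 − 7.09 = 0.61°.
a = sin²(Δφ/2) + cos φ₁ · cos φ₂ · sin²(Δλ/2) = 0.108905.
c = 2·atan2(√a, √(1−a)) = 0.67262 rad → d = 6371·c ≈ 4285.29 km.

4285 km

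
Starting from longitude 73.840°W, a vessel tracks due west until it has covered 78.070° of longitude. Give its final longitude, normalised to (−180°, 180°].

Start at -73.840°; shift −78.070° → -151.910°.
-151.910° already lies in (−180°, 180°].

151.910°W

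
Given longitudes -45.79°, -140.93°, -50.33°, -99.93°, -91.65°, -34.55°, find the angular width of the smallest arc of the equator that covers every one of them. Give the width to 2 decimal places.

106.38°

Sort the longitudes: -140.93°, -99.93°, -91.65°, -50.33°, -45.79°, -34.55°.
Eastward gaps between consecutive values (wrapping around): 41.00°, 8.28°, 41.32°, 4.54°, 11.24°, 253.62°.
Largest gap = 253.62° ⇒ minimal covering band is its complement: 360° − 253.62° = 106.38°.
Band runs from -140.93° eastward to -34.55°.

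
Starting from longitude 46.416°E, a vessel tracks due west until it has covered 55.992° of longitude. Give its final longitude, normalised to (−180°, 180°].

9.576°W

Start at +46.416°; shift −55.992° → -9.576°.
-9.576° already lies in (−180°, 180°].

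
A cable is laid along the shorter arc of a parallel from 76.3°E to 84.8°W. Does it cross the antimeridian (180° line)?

Signed shortest Δλ = ((-84.8 − 76.3 + 180) mod 360) − 180 = -161.1°.
Going west by 161.1° from +76.3° reaches -84.8° without touching 180°.

No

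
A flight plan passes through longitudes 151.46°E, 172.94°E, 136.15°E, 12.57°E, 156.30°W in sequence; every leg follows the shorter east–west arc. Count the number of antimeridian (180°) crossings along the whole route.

0

Leg 1: +151.46° → +172.94°, shortest Δλ = 21.48° (east) — does not cross 180°.
Leg 2: +172.94° → +136.15°, shortest Δλ = -36.79° (west) — does not cross 180°.
Leg 3: +136.15° → +12.57°, shortest Δλ = -123.58° (west) — does not cross 180°.
Leg 4: +12.57° → -156.30°, shortest Δλ = -168.87° (west) — does not cross 180°.
Total crossings: 0.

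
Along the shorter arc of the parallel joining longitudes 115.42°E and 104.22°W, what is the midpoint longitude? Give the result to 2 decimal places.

174.40°W

Signed shortest Δλ from +115.42° to -104.22° is +140.36°.
Midpoint longitude = +115.42° + (+140.36°)/2 = +115.42° + 70.18° = +185.60°.
Normalise into (−180°, 180°]: -174.40°.
(The naïve average (+115.42 + -104.22)/2 = 5.6° is on the wrong side of the globe.)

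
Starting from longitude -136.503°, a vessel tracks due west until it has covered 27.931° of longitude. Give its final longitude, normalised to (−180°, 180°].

-164.434°

Start at -136.503°; shift −27.931° → -164.434°.
-164.434° already lies in (−180°, 180°].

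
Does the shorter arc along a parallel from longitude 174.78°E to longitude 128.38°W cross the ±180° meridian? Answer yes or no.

Yes

Naïve |-128.38 − 174.78| = 303.16° > 180°, so the shorter arc goes the other way round — across 180°.
Signed shortest Δλ = ((-128.38 − 174.78 + 180) mod 360) − 180 = 56.84°.
Going east by 56.84° from +174.78° passes through 180° before reaching -128.38°.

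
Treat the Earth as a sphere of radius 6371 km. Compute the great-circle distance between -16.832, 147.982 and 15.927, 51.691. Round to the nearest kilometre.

11163 km

Δλ = 51.691 − 147.982 = -96.291°.
Δφ = 15.927 − -16.832 = 32.759°.
a = sin²(Δφ/2) + cos φ₁ · cos φ₂ · sin²(Δλ/2) = 0.590159.
c = 2·atan2(√a, √(1−a)) = 1.75211 rad → d = 6371·c ≈ 11162.67 km.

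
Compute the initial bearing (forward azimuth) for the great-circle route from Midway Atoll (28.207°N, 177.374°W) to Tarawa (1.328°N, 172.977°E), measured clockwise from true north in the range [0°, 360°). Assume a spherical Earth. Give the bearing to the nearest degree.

201°

Δλ = 172.977 − -177.374 = 350.351°; wrapped into (−180°, 180°]: -9.649°.
θ = atan2( sin Δλ · cos φ₂ , cos φ₁ · sin φ₂ − sin φ₁ · cos φ₂ · cos Δλ )
  = atan2(-0.16757, -0.44542) = -159.384° → normalised to [0°, 360°): 200.616°.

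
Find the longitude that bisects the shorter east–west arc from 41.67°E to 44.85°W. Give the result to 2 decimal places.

Signed shortest Δλ from +41.67° to -44.85° is -86.52°.
Midpoint longitude = +41.67° + (-86.52°)/2 = +41.67° − 43.26° = -1.59°.

1.59°W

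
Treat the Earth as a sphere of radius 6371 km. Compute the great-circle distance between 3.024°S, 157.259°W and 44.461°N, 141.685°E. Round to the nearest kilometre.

Δλ = 141.685 − -157.259 = 298.944°; wrapped into (−180°, 180°]: -61.056°.
Δφ = 44.461 − -3.024 = 47.485°.
a = sin²(Δφ/2) + cos φ₁ · cos φ₂ · sin²(Δλ/2) = 0.346010.
c = 2·atan2(√a, √(1−a)) = 1.25773 rad → d = 6371·c ≈ 8012.98 km.

8013 km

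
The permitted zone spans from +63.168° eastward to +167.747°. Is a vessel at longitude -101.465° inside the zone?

No

Band width going east from +63.168° to +167.747°: ((167.747 − 63.168) mod 360) = 104.579°.
Offset of -101.465° east of the west edge: ((-101.465 − 63.168) mod 360) = 195.367°.
195.367° > 104.579° ⇒ outside.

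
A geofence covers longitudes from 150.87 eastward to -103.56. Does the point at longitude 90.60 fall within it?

Band width going east from +150.87° to -103.56°: ((-103.56 − 150.87) mod 360) = 105.57°.
Offset of +90.60° east of the west edge: ((90.60 − 150.87) mod 360) = 299.73°.
299.73° > 105.57° ⇒ outside.

No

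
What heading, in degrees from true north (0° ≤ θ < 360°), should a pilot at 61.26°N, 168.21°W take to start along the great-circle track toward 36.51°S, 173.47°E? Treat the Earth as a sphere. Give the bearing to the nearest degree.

195°

Δλ = 173.47 − -168.21 = 341.68°; wrapped into (−180°, 180°]: -18.32°.
θ = atan2( sin Δλ · cos φ₂ , cos φ₁ · sin φ₂ − sin φ₁ · cos φ₂ · cos Δλ )
  = atan2(-0.25264, -0.95510) = -165.184° → normalised to [0°, 360°): 194.816°.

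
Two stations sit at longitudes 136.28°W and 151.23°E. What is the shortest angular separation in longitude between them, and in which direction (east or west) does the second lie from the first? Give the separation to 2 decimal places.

72.49° west

Raw difference: 151.23 − -136.28 = 287.51°.
Normalise into (−180°, 180°]: 287.51° − 360° = -72.49°.
Negative ⇒ the second point lies to the west; separation 72.49°.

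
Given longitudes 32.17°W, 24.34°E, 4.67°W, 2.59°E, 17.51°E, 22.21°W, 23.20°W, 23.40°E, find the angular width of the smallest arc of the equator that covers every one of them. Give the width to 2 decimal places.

Sort the longitudes: -32.17°, -23.20°, -22.21°, -4.67°, +2.59°, +17.51°, +23.40°, +24.34°.
Eastward gaps between consecutive values (wrapping around): 8.97°, 0.99°, 17.54°, 7.26°, 14.92°, 5.89°, 0.94°, 303.49°.
Largest gap = 303.49° ⇒ minimal covering band is its complement: 360° − 303.49° = 56.51°.
Band runs from -32.17° eastward to +24.34°.

56.51°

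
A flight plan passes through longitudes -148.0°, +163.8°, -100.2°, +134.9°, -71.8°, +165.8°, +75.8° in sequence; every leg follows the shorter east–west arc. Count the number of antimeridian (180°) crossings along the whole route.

5

Leg 1: -148.0° → +163.8°, shortest Δλ = -48.2° (west) — crosses 180°.
Leg 2: +163.8° → -100.2°, shortest Δλ = 96.0° (east) — crosses 180°.
Leg 3: -100.2° → +134.9°, shortest Δλ = -124.9° (west) — crosses 180°.
Leg 4: +134.9° → -71.8°, shortest Δλ = 153.3° (east) — crosses 180°.
Leg 5: -71.8° → +165.8°, shortest Δλ = -122.4° (west) — crosses 180°.
Leg 6: +165.8° → +75.8°, shortest Δλ = -90.0° (west) — does not cross 180°.
Total crossings: 5.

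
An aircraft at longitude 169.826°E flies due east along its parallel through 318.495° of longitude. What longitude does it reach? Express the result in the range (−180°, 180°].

128.321°E

Start at +169.826°; shift +318.495° → +488.321°.
+488.321° lies outside (−180°, 180°]; subtract 360° → +128.321°.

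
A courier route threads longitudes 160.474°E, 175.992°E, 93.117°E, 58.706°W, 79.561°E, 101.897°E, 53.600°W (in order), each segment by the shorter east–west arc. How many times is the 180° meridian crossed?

Leg 1: +160.474° → +175.992°, shortest Δλ = 15.518° (east) — does not cross 180°.
Leg 2: +175.992° → +93.117°, shortest Δλ = -82.875° (west) — does not cross 180°.
Leg 3: +93.117° → -58.706°, shortest Δλ = -151.823° (west) — does not cross 180°.
Leg 4: -58.706° → +79.561°, shortest Δλ = 138.267° (east) — does not cross 180°.
Leg 5: +79.561° → +101.897°, shortest Δλ = 22.336° (east) — does not cross 180°.
Leg 6: +101.897° → -53.600°, shortest Δλ = -155.497° (west) — does not cross 180°.
Total crossings: 0.

0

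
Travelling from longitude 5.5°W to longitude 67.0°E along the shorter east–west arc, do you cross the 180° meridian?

No

Signed shortest Δλ = ((67.0 − -5.5 + 180) mod 360) − 180 = 72.5°.
Going east by 72.5° from -5.5° reaches +67.0° without touching 180°.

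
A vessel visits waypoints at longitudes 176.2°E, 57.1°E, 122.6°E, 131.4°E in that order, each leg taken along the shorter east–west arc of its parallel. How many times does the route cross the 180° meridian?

0

Leg 1: +176.2° → +57.1°, shortest Δλ = -119.1° (west) — does not cross 180°.
Leg 2: +57.1° → +122.6°, shortest Δλ = 65.5° (east) — does not cross 180°.
Leg 3: +122.6° → +131.4°, shortest Δλ = 8.8° (east) — does not cross 180°.
Total crossings: 0.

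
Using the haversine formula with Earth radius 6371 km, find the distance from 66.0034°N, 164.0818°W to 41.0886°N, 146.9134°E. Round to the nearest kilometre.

4084 km

Δλ = 146.9134 − -164.0818 = 310.9952°; wrapped into (−180°, 180°]: -49.0048°.
Δφ = 41.0886 − 66.0034 = -24.9148°.
a = sin²(Δφ/2) + cos φ₁ · cos φ₂ · sin²(Δλ/2) = 0.099253.
c = 2·atan2(√a, √(1−a)) = 0.64101 rad → d = 6371·c ≈ 4083.87 km.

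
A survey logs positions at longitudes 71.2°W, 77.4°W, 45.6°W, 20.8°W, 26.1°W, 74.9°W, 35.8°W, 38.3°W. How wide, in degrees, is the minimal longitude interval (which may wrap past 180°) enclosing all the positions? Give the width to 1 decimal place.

56.6°

Sort the longitudes: -77.4°, -74.9°, -71.2°, -45.6°, -38.3°, -35.8°, -26.1°, -20.8°.
Eastward gaps between consecutive values (wrapping around): 2.5°, 3.7°, 25.6°, 7.3°, 2.5°, 9.7°, 5.3°, 303.4°.
Largest gap = 303.4° ⇒ minimal covering band is its complement: 360° − 303.4° = 56.6°.
Band runs from -77.4° eastward to -20.8°.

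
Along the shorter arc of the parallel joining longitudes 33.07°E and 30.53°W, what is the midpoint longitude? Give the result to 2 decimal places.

1.27°E

Signed shortest Δλ from +33.07° to -30.53° is -63.60°.
Midpoint longitude = +33.07° + (-63.60°)/2 = +33.07° − 31.80° = +1.27°.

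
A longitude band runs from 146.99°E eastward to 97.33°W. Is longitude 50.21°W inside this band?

No

Band width going east from +146.99° to -97.33°: ((-97.33 − 146.99) mod 360) = 115.68°.
Offset of -50.21° east of the west edge: ((-50.21 − 146.99) mod 360) = 162.80°.
162.80° > 115.68° ⇒ outside.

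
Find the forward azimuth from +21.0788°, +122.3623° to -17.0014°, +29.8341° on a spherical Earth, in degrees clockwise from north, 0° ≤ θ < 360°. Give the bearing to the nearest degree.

255°

Δλ = 29.8341 − 122.3623 = -92.5282°.
θ = atan2( sin Δλ · cos φ₂ , cos φ₁ · sin φ₂ − sin φ₁ · cos φ₂ · cos Δλ )
  = atan2(-0.95537, -0.25766) = -105.093° → normalised to [0°, 360°): 254.907°.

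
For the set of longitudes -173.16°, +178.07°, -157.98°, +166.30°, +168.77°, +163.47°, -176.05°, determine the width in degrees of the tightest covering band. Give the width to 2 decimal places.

38.55°

Sort the longitudes: -176.05°, -173.16°, -157.98°, +163.47°, +166.30°, +168.77°, +178.07°.
Eastward gaps between consecutive values (wrapping around): 2.89°, 15.18°, 321.45°, 2.83°, 2.47°, 9.30°, 5.88°.
Largest gap = 321.45° ⇒ minimal covering band is its complement: 360° − 321.45° = 38.55°.
Band runs from +163.47° eastward to -157.98°, crossing the antimeridian.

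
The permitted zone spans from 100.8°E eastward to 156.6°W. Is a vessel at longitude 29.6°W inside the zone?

Band width going east from +100.8° to -156.6°: ((-156.6 − 100.8) mod 360) = 102.6°.
Offset of -29.6° east of the west edge: ((-29.6 − 100.8) mod 360) = 229.6°.
229.6° > 102.6° ⇒ outside.

No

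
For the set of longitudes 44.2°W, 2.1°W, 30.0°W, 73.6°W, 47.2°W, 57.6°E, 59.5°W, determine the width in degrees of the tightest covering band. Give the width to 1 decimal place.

131.2°

Sort the longitudes: -73.6°, -59.5°, -47.2°, -44.2°, -30.0°, -2.1°, +57.6°.
Eastward gaps between consecutive values (wrapping around): 14.1°, 12.3°, 3.0°, 14.2°, 27.9°, 59.7°, 228.8°.
Largest gap = 228.8° ⇒ minimal covering band is its complement: 360° − 228.8° = 131.2°.
Band runs from -73.6° eastward to +57.6°.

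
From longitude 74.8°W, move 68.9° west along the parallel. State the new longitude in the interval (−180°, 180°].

Start at -74.8°; shift −68.9° → -143.7°.
-143.7° already lies in (−180°, 180°].

143.7°W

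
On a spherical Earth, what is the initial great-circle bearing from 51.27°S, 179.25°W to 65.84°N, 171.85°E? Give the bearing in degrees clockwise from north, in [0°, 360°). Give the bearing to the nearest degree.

Δλ = 171.85 − -179.25 = 351.10°; wrapped into (−180°, 180°]: -8.90°.
θ = atan2( sin Δλ · cos φ₂ , cos φ₁ · sin φ₂ − sin φ₁ · cos φ₂ · cos Δλ )
  = atan2(-0.06332, 0.88629) = -4.087° → normalised to [0°, 360°): 355.913°.

356°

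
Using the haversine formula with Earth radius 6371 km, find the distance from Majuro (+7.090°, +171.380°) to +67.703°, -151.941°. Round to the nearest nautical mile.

Δλ = -151.941 − 171.380 = -323.321°; wrapped into (−180°, 180°]: 36.679°.
Δφ = 67.703 − 7.090 = 60.613°.
a = sin²(Δφ/2) + cos φ₁ · cos φ₂ · sin²(Δλ/2) = 0.291922.
c = 2·atan2(√a, √(1−a)) = 1.14158 rad → d = 6371·c ≈ 7273.02 km ≈ 3927.12 nmi.

3927 nmi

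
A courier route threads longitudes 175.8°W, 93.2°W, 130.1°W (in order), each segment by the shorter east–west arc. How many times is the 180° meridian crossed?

Leg 1: -175.8° → -93.2°, shortest Δλ = 82.6° (east) — does not cross 180°.
Leg 2: -93.2° → -130.1°, shortest Δλ = -36.9° (west) — does not cross 180°.
Total crossings: 0.

0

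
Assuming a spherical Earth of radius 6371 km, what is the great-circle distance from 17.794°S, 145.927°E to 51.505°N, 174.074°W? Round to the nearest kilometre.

Δλ = -174.074 − 145.927 = -320.001°; wrapped into (−180°, 180°]: 39.999°.
Δφ = 51.505 − -17.794 = 69.299°.
a = sin²(Δφ/2) + cos φ₁ · cos φ₂ · sin²(Δλ/2) = 0.392580.
c = 2·atan2(√a, √(1−a)) = 1.35427 rad → d = 6371·c ≈ 8628.05 km.

8628 km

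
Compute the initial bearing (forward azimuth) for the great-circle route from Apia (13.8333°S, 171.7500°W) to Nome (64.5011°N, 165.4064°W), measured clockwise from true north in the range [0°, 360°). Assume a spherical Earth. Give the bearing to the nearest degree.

3°

Δλ = -165.4064 − -171.7500 = 6.3436°.
θ = atan2( sin Δλ · cos φ₂ , cos φ₁ · sin φ₂ − sin φ₁ · cos φ₂ · cos Δλ )
  = atan2(0.04757, 0.97871) = 2.782° → normalised to [0°, 360°): 2.782°.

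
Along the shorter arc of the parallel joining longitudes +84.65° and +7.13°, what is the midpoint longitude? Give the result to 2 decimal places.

+45.89°

Signed shortest Δλ from +84.65° to +7.13° is -77.52°.
Midpoint longitude = +84.65° + (-77.52°)/2 = +84.65° − 38.76° = +45.89°.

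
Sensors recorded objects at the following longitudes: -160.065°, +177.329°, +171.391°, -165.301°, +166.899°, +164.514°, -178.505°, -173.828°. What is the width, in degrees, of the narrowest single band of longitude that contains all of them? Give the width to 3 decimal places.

35.421°

Sort the longitudes: -178.505°, -173.828°, -165.301°, -160.065°, +164.514°, +166.899°, +171.391°, +177.329°.
Eastward gaps between consecutive values (wrapping around): 4.677°, 8.527°, 5.236°, 324.579°, 2.385°, 4.492°, 5.938°, 4.166°.
Largest gap = 324.579° ⇒ minimal covering band is its complement: 360° − 324.579° = 35.421°.
Band runs from +164.514° eastward to -160.065°, crossing the antimeridian.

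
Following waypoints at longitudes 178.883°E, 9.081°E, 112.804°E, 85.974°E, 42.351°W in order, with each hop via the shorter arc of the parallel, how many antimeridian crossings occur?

0

Leg 1: +178.883° → +9.081°, shortest Δλ = -169.802° (west) — does not cross 180°.
Leg 2: +9.081° → +112.804°, shortest Δλ = 103.723° (east) — does not cross 180°.
Leg 3: +112.804° → +85.974°, shortest Δλ = -26.83° (west) — does not cross 180°.
Leg 4: +85.974° → -42.351°, shortest Δλ = -128.325° (west) — does not cross 180°.
Total crossings: 0.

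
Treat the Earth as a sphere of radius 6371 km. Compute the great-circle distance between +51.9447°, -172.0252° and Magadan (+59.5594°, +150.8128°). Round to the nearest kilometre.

Δλ = 150.8128 − -172.0252 = 322.8380°; wrapped into (−180°, 180°]: -37.1620°.
Δφ = 59.5594 − 51.9447 = 7.6147°.
a = sin²(Δφ/2) + cos φ₁ · cos φ₂ · sin²(Δλ/2) = 0.036119.
c = 2·atan2(√a, √(1−a)) = 0.38243 rad → d = 6371·c ≈ 2436.44 km.

2436 km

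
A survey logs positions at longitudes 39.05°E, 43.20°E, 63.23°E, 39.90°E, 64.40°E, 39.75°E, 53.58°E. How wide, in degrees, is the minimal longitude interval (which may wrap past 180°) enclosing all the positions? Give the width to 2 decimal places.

25.35°

Sort the longitudes: +39.05°, +39.75°, +39.90°, +43.20°, +53.58°, +63.23°, +64.40°.
Eastward gaps between consecutive values (wrapping around): 0.70°, 0.15°, 3.30°, 10.38°, 9.65°, 1.17°, 334.65°.
Largest gap = 334.65° ⇒ minimal covering band is its complement: 360° − 334.65° = 25.35°.
Band runs from +39.05° eastward to +64.40°.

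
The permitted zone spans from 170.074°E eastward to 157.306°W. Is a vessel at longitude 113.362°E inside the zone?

No

Band width going east from +170.074° to -157.306°: ((-157.306 − 170.074) mod 360) = 32.620°.
Offset of +113.362° east of the west edge: ((113.362 − 170.074) mod 360) = 303.288°.
303.288° > 32.620° ⇒ outside.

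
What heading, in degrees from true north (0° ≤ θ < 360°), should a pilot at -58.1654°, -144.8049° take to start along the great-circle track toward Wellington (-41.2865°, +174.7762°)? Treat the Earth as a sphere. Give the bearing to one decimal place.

285.8°

Δλ = 174.7762 − -144.8049 = 319.5811°; wrapped into (−180°, 180°]: -40.4189°.
θ = atan2( sin Δλ · cos φ₂ , cos φ₁ · sin φ₂ − sin φ₁ · cos φ₂ · cos Δλ )
  = atan2(-0.48720, 0.13798) = -74.187° → normalised to [0°, 360°): 285.813°.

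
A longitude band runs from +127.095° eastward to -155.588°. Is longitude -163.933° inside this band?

Band width going east from +127.095° to -155.588°: ((-155.588 − 127.095) mod 360) = 77.317°.
Offset of -163.933° east of the west edge: ((-163.933 − 127.095) mod 360) = 68.972°.
68.972° ≤ 77.317° ⇒ inside.

Yes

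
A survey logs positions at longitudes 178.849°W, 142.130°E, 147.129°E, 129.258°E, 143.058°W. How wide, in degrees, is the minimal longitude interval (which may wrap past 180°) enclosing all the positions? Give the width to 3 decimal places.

87.684°

Sort the longitudes: -178.849°, -143.058°, +129.258°, +142.130°, +147.129°.
Eastward gaps between consecutive values (wrapping around): 35.791°, 272.316°, 12.872°, 4.999°, 34.022°.
Largest gap = 272.316° ⇒ minimal covering band is its complement: 360° − 272.316° = 87.684°.
Band runs from +129.258° eastward to -143.058°, crossing the antimeridian.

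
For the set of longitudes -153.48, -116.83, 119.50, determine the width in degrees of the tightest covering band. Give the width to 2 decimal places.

Sort the longitudes: -153.48°, -116.83°, +119.50°.
Eastward gaps between consecutive values (wrapping around): 36.65°, 236.33°, 87.02°.
Largest gap = 236.33° ⇒ minimal covering band is its complement: 360° − 236.33° = 123.67°.
Band runs from +119.50° eastward to -116.83°, crossing the antimeridian.

123.67°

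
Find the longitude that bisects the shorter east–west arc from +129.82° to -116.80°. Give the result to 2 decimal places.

-173.49°

Signed shortest Δλ from +129.82° to -116.80° is +113.38°.
Midpoint longitude = +129.82° + (+113.38°)/2 = +129.82° + 56.69° = +186.51°.
Normalise into (−180°, 180°]: -173.49°.
(The naïve average (+129.82 + -116.80)/2 = 6.51° is on the wrong side of the globe.)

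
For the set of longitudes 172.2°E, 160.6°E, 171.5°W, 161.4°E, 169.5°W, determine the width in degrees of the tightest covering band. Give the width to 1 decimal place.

Sort the longitudes: -171.5°, -169.5°, +160.6°, +161.4°, +172.2°.
Eastward gaps between consecutive values (wrapping around): 2.0°, 330.1°, 0.8°, 10.8°, 16.3°.
Largest gap = 330.1° ⇒ minimal covering band is its complement: 360° − 330.1° = 29.9°.
Band runs from +160.6° eastward to -169.5°, crossing the antimeridian.

29.9°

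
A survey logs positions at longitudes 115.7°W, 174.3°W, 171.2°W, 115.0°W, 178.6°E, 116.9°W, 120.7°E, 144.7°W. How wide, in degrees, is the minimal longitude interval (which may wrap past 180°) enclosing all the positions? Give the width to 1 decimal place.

124.3°

Sort the longitudes: -174.3°, -171.2°, -144.7°, -116.9°, -115.7°, -115.0°, +120.7°, +178.6°.
Eastward gaps between consecutive values (wrapping around): 3.1°, 26.5°, 27.8°, 1.2°, 0.7°, 235.7°, 57.9°, 7.1°.
Largest gap = 235.7° ⇒ minimal covering band is its complement: 360° − 235.7° = 124.3°.
Band runs from +120.7° eastward to -115.0°, crossing the antimeridian.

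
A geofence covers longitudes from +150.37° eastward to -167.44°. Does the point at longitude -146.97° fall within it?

No

Band width going east from +150.37° to -167.44°: ((-167.44 − 150.37) mod 360) = 42.19°.
Offset of -146.97° east of the west edge: ((-146.97 − 150.37) mod 360) = 62.66°.
62.66° > 42.19° ⇒ outside.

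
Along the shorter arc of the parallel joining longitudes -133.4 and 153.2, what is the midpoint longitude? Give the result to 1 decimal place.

-170.1°

Signed shortest Δλ from -133.4° to +153.2° is -73.4°.
Midpoint longitude = -133.4° + (-73.4°)/2 = -133.4° − 36.7° = -170.1°.
(The naïve average (-133.4 + +153.2)/2 = 9.9° is on the wrong side of the globe.)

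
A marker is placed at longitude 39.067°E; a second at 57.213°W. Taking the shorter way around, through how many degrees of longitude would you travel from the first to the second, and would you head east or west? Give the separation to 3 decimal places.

Raw difference: -57.213 − 39.067 = -96.28°.
Normalise into (−180°, 180°]: -96.28° stays -96.28°.
Negative ⇒ the second point lies to the west; separation 96.280°.

96.280° west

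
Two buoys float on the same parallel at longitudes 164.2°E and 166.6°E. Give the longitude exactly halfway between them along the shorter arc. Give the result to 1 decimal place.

Signed shortest Δλ from +164.2° to +166.6° is +2.4°.
Midpoint longitude = +164.2° + (+2.4°)/2 = +164.2° + 1.2° = +165.4°.

165.4°E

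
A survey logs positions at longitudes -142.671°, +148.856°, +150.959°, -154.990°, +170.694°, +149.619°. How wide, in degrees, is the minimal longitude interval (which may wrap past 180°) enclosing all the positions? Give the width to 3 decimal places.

68.473°

Sort the longitudes: -154.990°, -142.671°, +148.856°, +149.619°, +150.959°, +170.694°.
Eastward gaps between consecutive values (wrapping around): 12.319°, 291.527°, 0.763°, 1.340°, 19.735°, 34.316°.
Largest gap = 291.527° ⇒ minimal covering band is its complement: 360° − 291.527° = 68.473°.
Band runs from +148.856° eastward to -142.671°, crossing the antimeridian.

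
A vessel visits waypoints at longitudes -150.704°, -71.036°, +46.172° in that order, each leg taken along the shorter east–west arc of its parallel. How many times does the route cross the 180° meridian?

Leg 1: -150.704° → -71.036°, shortest Δλ = 79.668° (east) — does not cross 180°.
Leg 2: -71.036° → +46.172°, shortest Δλ = 117.208° (east) — does not cross 180°.
Total crossings: 0.

0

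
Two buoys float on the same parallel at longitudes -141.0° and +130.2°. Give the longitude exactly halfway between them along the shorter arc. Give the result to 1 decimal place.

+174.6°

Signed shortest Δλ from -141.0° to +130.2° is -88.8°.
Midpoint longitude = -141.0° + (-88.8°)/2 = -141.0° − 44.4° = -185.4°.
Normalise into (−180°, 180°]: +174.6°.
(The naïve average (-141.0 + +130.2)/2 = -5.4° is on the wrong side of the globe.)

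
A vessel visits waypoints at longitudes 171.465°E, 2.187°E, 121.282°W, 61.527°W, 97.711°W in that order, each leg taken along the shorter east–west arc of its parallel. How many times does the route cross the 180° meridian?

0

Leg 1: +171.465° → +2.187°, shortest Δλ = -169.278° (west) — does not cross 180°.
Leg 2: +2.187° → -121.282°, shortest Δλ = -123.469° (west) — does not cross 180°.
Leg 3: -121.282° → -61.527°, shortest Δλ = 59.755° (east) — does not cross 180°.
Leg 4: -61.527° → -97.711°, shortest Δλ = -36.184° (west) — does not cross 180°.
Total crossings: 0.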